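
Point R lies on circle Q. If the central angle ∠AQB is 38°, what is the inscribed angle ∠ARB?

An inscribed angle intercepts an arc from a point on the circle, while the central angle intercepts the same arc from the center.
The inscribed angle is always half the central angle: 38° / 2 = 19°.

19°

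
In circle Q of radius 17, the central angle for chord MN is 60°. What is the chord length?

Drop a perpendicular from the center to the chord, bisecting both the chord and the central angle.
Each half-chord = r sin(θ/2) = 17 sin(30°).
The full chord = 2 × 17 × sin(30°) = 17.

17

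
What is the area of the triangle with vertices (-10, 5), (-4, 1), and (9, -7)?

The Shoelace formula computes the area from vertex coordinates by summing cross products.
For vertices (-10,5), (-4,1), (9,-7):
Signed sum = -10*1 - -4*5 + -4*-7 - 9*1 + 9*5 - -10*-7
= 10 + 19 + -25 = 4
Area = (1/2)|4| = 2.

2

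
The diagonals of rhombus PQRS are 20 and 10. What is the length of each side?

Half-diagonals are 10 and 5. side = sqrt(10^2 + 5^2) = sqrt(125) = 5*sqrt(5)

5*sqrt(5)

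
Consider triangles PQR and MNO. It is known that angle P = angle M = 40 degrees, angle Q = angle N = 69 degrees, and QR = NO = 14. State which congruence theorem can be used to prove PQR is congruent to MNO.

The given information provides:
angle P = angle M = 40 degrees, angle Q = angle N = 69 degrees, and QR = NO = 14
This matches the AAS congruence theorem.
Two pairs of corresponding angles and a non-included side are equal (Angle-Angle-Side).

AAS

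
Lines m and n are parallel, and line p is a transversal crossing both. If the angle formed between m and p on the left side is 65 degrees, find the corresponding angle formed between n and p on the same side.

When a transversal crosses parallel lines, angles in the same position at each intersection are called corresponding angles.
These are always equal, so the answer is 65 degrees.

65 degrees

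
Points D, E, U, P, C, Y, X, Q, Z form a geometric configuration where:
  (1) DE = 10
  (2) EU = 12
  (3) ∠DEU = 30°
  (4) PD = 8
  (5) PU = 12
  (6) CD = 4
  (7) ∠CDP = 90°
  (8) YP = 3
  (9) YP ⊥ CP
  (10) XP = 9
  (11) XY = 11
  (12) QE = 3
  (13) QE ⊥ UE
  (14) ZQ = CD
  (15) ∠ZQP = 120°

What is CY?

Step 1: By the law of cosines on triangle CDP: CP² = 4² + 8² − 2·4·8·cos(90°) = 80, so CP = 4·√5.
Step 2: By the law of cosines on triangle CPY: CY² = (4·√5)² + 3² − 2·4·√5·3·cos(90°) = 89, so CY = √89.

Therefore, the length of CY = √89.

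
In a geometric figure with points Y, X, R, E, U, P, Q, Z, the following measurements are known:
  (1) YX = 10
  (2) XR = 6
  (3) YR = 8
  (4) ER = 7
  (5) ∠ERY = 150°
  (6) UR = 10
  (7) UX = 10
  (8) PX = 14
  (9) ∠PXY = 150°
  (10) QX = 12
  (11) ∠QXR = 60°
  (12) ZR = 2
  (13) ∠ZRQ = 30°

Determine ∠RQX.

Step 1: By the law of cosines on triangle QXR: QR² = 12² + 6² − 2·12·6·cos(60°) = 108, so QR = 6·√3.
Step 2: By the inverse law of cosines on triangle RQX: cos(∠RQX) = ((6·√3)² + 12² − 6²) / (2·6·√3·12) = 216/249.42 = 0.866, so ∠RQX = 30°.

Therefore, the measure of angle ∠RQX = 30°.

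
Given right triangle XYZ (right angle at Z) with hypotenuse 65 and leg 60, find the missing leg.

By the Pythagorean theorem: YZ^2 = XY^2 - XZ^2
YZ^2 = 65^2 - 60^2 = 4225 - 3600 = 625
YZ = sqrt(625) = 25

25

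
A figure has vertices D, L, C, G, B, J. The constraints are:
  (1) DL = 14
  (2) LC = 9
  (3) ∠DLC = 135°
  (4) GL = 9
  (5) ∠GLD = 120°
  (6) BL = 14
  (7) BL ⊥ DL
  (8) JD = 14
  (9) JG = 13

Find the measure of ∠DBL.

Step 1: By the law of cosines on triangle BLD: BD² = 14² + 14² − 2·14·14·cos(90°) = 392, so BD = 14·√2.
Step 2: By the inverse law of cosines on triangle DBL: cos(∠DBL) = ((14·√2)² + 14² − 14²) / (2·14·√2·14) = 392/554.37 = 0.7071, so ∠DBL = 45°.

Therefore, the measure of angle ∠DBL = 45°.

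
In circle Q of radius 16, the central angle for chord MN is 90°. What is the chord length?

Chord length = 2r sin(θ/2)
= 2 × 16 × sin(90°/2)
= 2 × 16 × sin(45°)
= 16*sqrt(2)

16*sqrt(2)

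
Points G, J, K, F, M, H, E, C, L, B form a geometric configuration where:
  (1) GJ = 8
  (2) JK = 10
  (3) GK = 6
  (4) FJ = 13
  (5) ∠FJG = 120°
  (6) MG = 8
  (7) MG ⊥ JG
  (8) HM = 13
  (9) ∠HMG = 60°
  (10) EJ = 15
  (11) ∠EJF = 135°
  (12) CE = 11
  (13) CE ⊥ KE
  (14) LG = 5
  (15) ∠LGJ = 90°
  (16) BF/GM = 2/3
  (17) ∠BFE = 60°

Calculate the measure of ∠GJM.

Step 1: By the law of cosines on triangle JGM: JM² = 8² + 8² − 2·8·8·cos(90°) = 128, so JM = 8·√2.
Step 2: By the inverse law of cosines on triangle GJM: cos(∠GJM) = (8² + (8·√2)² − 8²) / (2·8·8·√2) = 128/181.02 = 0.7071, so ∠GJM = 45°.

Therefore, the measure of angle ∠GJM = 45°.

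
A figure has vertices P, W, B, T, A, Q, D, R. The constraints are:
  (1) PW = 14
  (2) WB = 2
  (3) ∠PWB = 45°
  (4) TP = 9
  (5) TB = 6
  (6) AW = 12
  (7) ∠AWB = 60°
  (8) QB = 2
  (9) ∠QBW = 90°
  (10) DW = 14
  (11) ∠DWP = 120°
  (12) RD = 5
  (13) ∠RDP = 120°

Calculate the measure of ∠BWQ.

Step 1: By the law of cosines on triangle WBQ: WQ² = 2² + 2² − 2·2·2·cos(90°) = 8, so WQ = 2·√2.
Step 2: By the inverse law of cosines on triangle BWQ: cos(∠BWQ) = (2² + (2·√2)² − 2²) / (2·2·2·√2) = 8/11.31 = 0.7071, so ∠BWQ = 45°.

Therefore, the measure of angle ∠BWQ = 45°.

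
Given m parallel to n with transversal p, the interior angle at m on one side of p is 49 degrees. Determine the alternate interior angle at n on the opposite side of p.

Alternate interior angles formed by parallel lines and a transversal are equal.
The given angle is 49 degrees.
The alternate interior angle = 49 degrees.

49 degrees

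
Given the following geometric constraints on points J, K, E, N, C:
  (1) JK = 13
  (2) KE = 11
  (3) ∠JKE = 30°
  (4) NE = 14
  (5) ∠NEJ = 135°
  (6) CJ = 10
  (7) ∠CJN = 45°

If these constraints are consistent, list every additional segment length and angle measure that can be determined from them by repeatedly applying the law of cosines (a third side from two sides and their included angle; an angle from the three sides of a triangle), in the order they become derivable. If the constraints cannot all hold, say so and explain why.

The constraints are consistent. Derivable facts, in order:
After 1 step:
- JE ≈ 6.51
After 2 steps:
- JN ≈ 19.16
- ∠EJK = 57.72°
- ∠JEK = 92.28°
After 3 steps:
- NC ≈ 14.01
- ∠EJN = 31.11°
- ∠ENJ = 13.89°
After 4 steps:
- ∠CNJ = 30.32°
- ∠JCN = 104.68°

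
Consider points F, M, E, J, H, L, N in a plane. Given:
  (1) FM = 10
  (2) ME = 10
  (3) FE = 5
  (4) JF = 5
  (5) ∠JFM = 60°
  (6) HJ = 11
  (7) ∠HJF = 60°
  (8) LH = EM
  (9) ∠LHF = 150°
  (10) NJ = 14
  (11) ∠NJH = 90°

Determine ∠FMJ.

Step 1: By the law of cosines on triangle MFJ: MJ² = 10² + 5² − 2·10·5·cos(60°) = 75, so MJ = 5·√3.
Step 2: By the inverse law of cosines on triangle FMJ: cos(∠FMJ) = (10² + (5·√3)² − 5²) / (2·10·5·√3) = 150/173.21 = 0.866, so ∠FMJ = 30°.

Therefore, the measure of angle ∠FMJ = 30°.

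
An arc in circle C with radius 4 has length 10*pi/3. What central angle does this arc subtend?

Arc length L = 2πr × θ/360, so θ = 360L / (2πr).
θ = 360 × 10*pi/3 / (2π × 4)
θ = 150°
θ = 150°

150°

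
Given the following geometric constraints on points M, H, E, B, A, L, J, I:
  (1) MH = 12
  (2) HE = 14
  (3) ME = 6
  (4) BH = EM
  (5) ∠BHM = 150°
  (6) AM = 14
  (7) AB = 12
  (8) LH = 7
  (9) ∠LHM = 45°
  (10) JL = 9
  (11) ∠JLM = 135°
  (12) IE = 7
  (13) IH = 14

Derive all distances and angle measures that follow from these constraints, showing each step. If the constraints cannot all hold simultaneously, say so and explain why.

The constraints are consistent.

From the given relations:
  BH = EM = 6

Step 1: From MH = 12, HB = 6, and ∠MHB = 150°, by the law of cosines:
  MB² = MH² + HB² - 2·MH·HB·cos(150°) = 144 + 36 + 124.7 = 304.7
  MB ≈ 17.46

Step 2: From MH = 12, HL = 7, and ∠MHL = 45°, by the law of cosines:
  ML² = MH² + HL² - 2·MH·HL·cos(45°) = 144 + 49 - 118.8 = 74.21
  ML ≈ 8.61

Step 3: From ME = 6, MH = 12, EH = 14, by the inverse law of cosines:
  cos(∠EMH) = (ME² + MH² - EH²) / (2·ME·MH)
  ∠EMH = 96.38°

Step 4: From HE = 14, HI = 14, EI = 7, by the inverse law of cosines:
  cos(∠EHI) = (HE² + HI² - EI²) / (2·HE·HI)
  ∠EHI = 28.96°

Step 5: From HE = 14, HM = 12, EM = 6, by the inverse law of cosines:
  cos(∠EHM) = (HE² + HM² - EM²) / (2·HE·HM)
  ∠EHM = 25.21°

Step 6: From EH = 14, EI = 7, HI = 14, by the inverse law of cosines:
  cos(∠HEI) = (EH² + EI² - HI²) / (2·EH·EI)
  ∠HEI = 75.52°

Step 7: From EH = 14, EM = 6, HM = 12, by the inverse law of cosines:
  cos(∠HEM) = (EH² + EM² - HM²) / (2·EH·EM)
  ∠HEM = 58.41°

Step 8: From IE = 7, IH = 14, EH = 14, by the inverse law of cosines:
  cos(∠EIH) = (IE² + IH² - EH²) / (2·IE·IH)
  ∠EIH = 75.52°

Step 9: From ML = 8.61, LJ = 9, and ∠MLJ = 135°, by the law of cosines:
  MJ² = ML² + LJ² - 2·ML·LJ·cos(135°) = 74.21 + 81 + 109.6 = 264.8
  MJ ≈ 16.27

Step 10: From MA = 14, MB = 17.46, AB = 12, by the inverse law of cosines:
  cos(∠AMB) = (MA² + MB² - AB²) / (2·MA·MB)
  ∠AMB = 43.13°

Step 11: From MB = 17.46, MH = 12, BH = 6, by the inverse law of cosines:
  cos(∠BMH) = (MB² + MH² - BH²) / (2·MB·MH)
  ∠BMH = 9.9°

Step 12: From MH = 12, ML = 8.61, HL = 7, by the inverse law of cosines:
  cos(∠HML) = (MH² + ML² - HL²) / (2·MH·ML)
  ∠HML = 35.07°

Step 13: From BA = 12, BM = 17.46, AM = 14, by the inverse law of cosines:
  cos(∠ABM) = (BA² + BM² - AM²) / (2·BA·BM)
  ∠ABM = 52.9°

Step 14: From BH = 6, BM = 17.46, HM = 12, by the inverse law of cosines:
  cos(∠HBM) = (BH² + BM² - HM²) / (2·BH·BM)
  ∠HBM = 20.1°

Step 15: From AB = 12, AM = 14, BM = 17.46, by the inverse law of cosines:
  cos(∠BAM) = (AB² + AM² - BM²) / (2·AB·AM)
  ∠BAM = 83.97°

Step 16: From LH = 7, LM = 8.61, HM = 12, by the inverse law of cosines:
  cos(∠HLM) = (LH² + LM² - HM²) / (2·LH·LM)
  ∠HLM = 99.93°

Step 17: From MJ = 16.27, ML = 8.61, JL = 9, by the inverse law of cosines:
  cos(∠JML) = (MJ² + ML² - JL²) / (2·MJ·ML)
  ∠JML = 23.02°

Step 18: From JL = 9, JM = 16.27, LM = 8.61, by the inverse law of cosines:
  cos(∠LJM) = (JL² + JM² - LM²) / (2·JL·JM)
  ∠LJM = 21.98°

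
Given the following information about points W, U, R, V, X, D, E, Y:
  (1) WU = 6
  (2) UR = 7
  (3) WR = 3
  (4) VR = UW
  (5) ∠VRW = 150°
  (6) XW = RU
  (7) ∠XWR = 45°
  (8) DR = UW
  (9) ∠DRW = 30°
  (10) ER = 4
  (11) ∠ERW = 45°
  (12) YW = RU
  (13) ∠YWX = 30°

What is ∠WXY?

From the given relations: XW = RU = 7; YW = RU = 7.
Step 1: By the law of cosines on triangle XWY: XY² = 7² + 7² − 2·7·7·cos(30°) = 13.13, so XY ≈ 3.62.
Step 2: By the inverse law of cosines on triangle WXY: cos(∠WXY) = (7² + 3.62² − 7²) / (2·7·3.62) = 13.13/50.73 = 0.2588, so ∠WXY = 75°.

Therefore, the measure of angle ∠WXY = 75°.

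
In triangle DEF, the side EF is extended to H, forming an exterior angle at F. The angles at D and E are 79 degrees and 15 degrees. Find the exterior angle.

The interior angle at F is 180 - 79 - 15 = 86 degrees.
The exterior angle and interior angle at F are supplementary:
Exterior angle = 180 - 86 = 94 degrees.

94 degrees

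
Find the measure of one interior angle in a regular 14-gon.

Each interior angle of a regular n-gon is (n - 2) * 180 / n.
For n = 14: (14 - 2) * 180 / 14 = 2160/14 = 1080/7 degrees.

1080/7 degrees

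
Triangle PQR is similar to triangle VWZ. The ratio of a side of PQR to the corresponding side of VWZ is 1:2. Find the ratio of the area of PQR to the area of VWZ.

Area ratio = (side ratio)^2 = (1/2)^2 = 1:4.

1:4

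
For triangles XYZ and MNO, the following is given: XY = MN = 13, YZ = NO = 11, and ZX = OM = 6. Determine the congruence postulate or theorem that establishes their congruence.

The given information provides:
XY = MN = 13, YZ = NO = 11, and ZX = OM = 6
This matches the SSS congruence theorem.
All three pairs of corresponding sides are equal (Side-Side-Side).

SSS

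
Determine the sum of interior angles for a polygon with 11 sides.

The sum of interior angles of an n-sided polygon is (n - 2) * 180.
For n = 11: (11 - 2) * 180 = 9 * 180 = 1620 degrees.

1620 degrees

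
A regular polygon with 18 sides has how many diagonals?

Each of the 18 vertices connects to 15 non-adjacent vertices via diagonals.
Total connections = 18 × 15 = 270, but each diagonal is counted twice.
Number of diagonals = 270 / 2 = 135.

135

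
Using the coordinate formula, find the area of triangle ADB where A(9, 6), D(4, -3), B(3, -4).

Shoelace: Area = (1/2)|9(-3--4) + 4(-4-6) + 3(6--3)| = (1/2)(4) = 2

2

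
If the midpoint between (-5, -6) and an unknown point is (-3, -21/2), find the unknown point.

Using the midpoint formula: M = ((x1 + x2)/2, (y1 + y2)/2)
We know M = (-3, -21/2) and P = (-5, -6)
For x: -3 = (-5 + x2)/2, so x2 = 2*-3 - -5 = -1
For y: -21/2 = (-6 + y2)/2, so y2 = 2*-21/2 - -6 = -15
S = (-1, -15)

(-1, -15)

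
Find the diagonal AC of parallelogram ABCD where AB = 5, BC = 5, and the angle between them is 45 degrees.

Using the law of cosines:
d^2 = 5^2 + 5^2 - 2(5)(5)cos(45 degrees)
d^2 = 25 + 25 - 50*sqrt(2)/2
d^2 = 50 - 25*sqrt(2)
d = 5*sqrt(2 - sqrt(2))

5*sqrt(2 - sqrt(2))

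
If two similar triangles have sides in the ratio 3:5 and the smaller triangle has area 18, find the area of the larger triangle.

For similar figures, the area ratio equals the square of the side ratio.
Side ratio (the smaller triangle to the larger triangle) = 3:5, so area ratio = 3^2:5^2 = 9:25.
If the area of the smaller triangle is 18, then the area of the larger triangle = 18 * (25/9) = 50.

50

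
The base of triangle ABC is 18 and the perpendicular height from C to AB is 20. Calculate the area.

Area = (1/2) * base * height
Area = (1/2) * 18 * 20
Area = 180

180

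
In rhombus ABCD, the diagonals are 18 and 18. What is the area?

Area = (18 * 18) / 2 = 324 / 2 = 162

162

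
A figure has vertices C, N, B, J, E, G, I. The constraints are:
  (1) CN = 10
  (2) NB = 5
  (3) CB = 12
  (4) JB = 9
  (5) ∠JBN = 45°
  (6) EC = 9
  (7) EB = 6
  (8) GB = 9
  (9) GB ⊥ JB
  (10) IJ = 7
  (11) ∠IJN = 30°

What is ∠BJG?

Step 1: By the law of cosines on triangle JBG: JG² = 9² + 9² − 2·9·9·cos(90°) = 162, so JG = 9·√2.
Step 2: By the inverse law of cosines on triangle BJG: cos(∠BJG) = (9² + (9·√2)² − 9²) / (2·9·9·√2) = 162/229.1 = 0.7071, so ∠BJG = 45°.

Therefore, the measure of angle ∠BJG = 45°.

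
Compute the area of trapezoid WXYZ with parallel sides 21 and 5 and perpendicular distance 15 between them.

Area of a trapezoid = (base1 + base2) * height / 2
Area = (21 + 5) * 15 / 2
Area = 26 * 15 / 2
Area = 390 / 2
Area = 195

195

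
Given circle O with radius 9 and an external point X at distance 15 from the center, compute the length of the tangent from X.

tangent = √(d² - r²) = √(15² - 9²) = √(225 - 81) = √144 = 12

12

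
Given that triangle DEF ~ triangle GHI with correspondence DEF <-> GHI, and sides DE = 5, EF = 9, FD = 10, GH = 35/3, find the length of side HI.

k = 35/3/5 = 7/3. HI = 7/3 * 9 = 21.

21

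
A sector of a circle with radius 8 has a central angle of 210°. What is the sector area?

Sector area = π(8²)(7/12) = 112*pi/3

112*pi/3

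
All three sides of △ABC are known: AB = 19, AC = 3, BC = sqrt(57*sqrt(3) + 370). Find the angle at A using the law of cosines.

When all three sides of a triangle are known, the law of cosines can be rearranged to find any angle.
cos(C) = (a² + b² - c²) / (2ab) gives cos(A) = -sqrt(3)/2.
Taking the inverse cosine: A = 150°.

150°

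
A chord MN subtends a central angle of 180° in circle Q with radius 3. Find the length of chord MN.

Drop a perpendicular from the center to the chord, bisecting both the chord and the central angle.
Each half-chord = r sin(θ/2) = 3 sin(90°).
The full chord = 2 × 3 × sin(90°) = 6.

6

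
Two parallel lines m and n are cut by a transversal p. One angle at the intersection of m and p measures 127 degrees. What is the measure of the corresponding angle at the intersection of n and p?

Corresponding angles are equal: 127 degrees.

127 degrees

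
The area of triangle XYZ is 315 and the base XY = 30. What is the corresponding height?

Rearranging the area formula Area = (1/2) * base * height:
height = 2 * Area / base = 2 * 315 / 30 = 21.

21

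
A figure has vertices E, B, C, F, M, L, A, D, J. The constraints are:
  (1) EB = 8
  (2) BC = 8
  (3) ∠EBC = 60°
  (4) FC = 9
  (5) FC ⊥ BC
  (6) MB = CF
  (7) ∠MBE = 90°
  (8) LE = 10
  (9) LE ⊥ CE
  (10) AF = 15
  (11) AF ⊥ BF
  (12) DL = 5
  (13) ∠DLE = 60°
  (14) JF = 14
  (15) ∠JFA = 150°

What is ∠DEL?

Step 1: By the law of cosines on triangle ELD: ED² = 10² + 5² − 2·10·5·cos(60°) = 75, so ED = 5·√3.
Step 2: By the inverse law of cosines on triangle DEL: cos(∠DEL) = ((5·√3)² + 10² − 5²) / (2·5·√3·10) = 150/173.21 = 0.866, so ∠DEL = 30°.

Therefore, the measure of angle ∠DEL = 30°.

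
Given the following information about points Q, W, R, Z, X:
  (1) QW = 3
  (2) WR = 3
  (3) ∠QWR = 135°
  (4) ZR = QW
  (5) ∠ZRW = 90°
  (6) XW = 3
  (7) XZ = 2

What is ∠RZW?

From the given relations: ZR = QW = 3.
Step 1: By the law of cosines on triangle ZRW: ZW² = 3² + 3² − 2·3·3·cos(90°) = 18, so ZW = 3·√2.
Step 2: By the inverse law of cosines on triangle RZW: cos(∠RZW) = (3² + (3·√2)² − 3²) / (2·3·3·√2) = 18/25.46 = 0.7071, so ∠RZW = 45°.

Therefore, the measure of angle ∠RZW = 45°.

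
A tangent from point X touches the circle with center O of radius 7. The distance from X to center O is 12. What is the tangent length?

The tangent, radius, and line from the external point to the center form a right triangle.
The right angle is where the tangent meets the radius.
By the Pythagorean theorem: tangent² + 7² = 12²
tangent² = 144 - 49 = 95
tangent = sqrt(95)

sqrt(95)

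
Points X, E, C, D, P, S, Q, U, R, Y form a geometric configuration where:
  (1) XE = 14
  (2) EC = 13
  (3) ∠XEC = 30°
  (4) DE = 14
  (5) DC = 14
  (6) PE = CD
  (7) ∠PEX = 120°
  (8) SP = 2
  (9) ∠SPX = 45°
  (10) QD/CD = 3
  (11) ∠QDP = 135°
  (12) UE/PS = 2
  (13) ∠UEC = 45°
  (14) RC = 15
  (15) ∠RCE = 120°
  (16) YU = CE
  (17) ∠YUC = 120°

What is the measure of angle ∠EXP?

From the given relations: PE = CD = 14.
Step 1: By the law of cosines on triangle XEP: XP² = 14² + 14² − 2·14·14·cos(120°) = 588, so XP = 14·√3.
Step 2: By the inverse law of cosines on triangle EXP: cos(∠EXP) = (14² + (14·√3)² − 14²) / (2·14·14·√3) = 588/678.96 = 0.866, so ∠EXP = 30°.

Therefore, the measure of angle ∠EXP = 30°.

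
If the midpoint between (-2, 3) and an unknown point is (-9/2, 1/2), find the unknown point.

Using the midpoint formula: M = ((x1 + x2)/2, (y1 + y2)/2)
We know M = (-9/2, 1/2) and D = (-2, 3)
For x: -9/2 = (-2 + x2)/2, so x2 = 2*-9/2 - -2 = -7
For y: 1/2 = (3 + y2)/2, so y2 = 2*1/2 - 3 = -2
B = (-7, -2)

(-7, -2)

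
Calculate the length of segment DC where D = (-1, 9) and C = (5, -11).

d = sqrt((6)^2 + (-20)^2) = sqrt(436) = 2*sqrt(109)

2*sqrt(109)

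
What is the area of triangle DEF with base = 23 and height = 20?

A triangle's area is half the area of a rectangle with the same base and height.
Area = (1/2) * 23 * 20 = 230.

230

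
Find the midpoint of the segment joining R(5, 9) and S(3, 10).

The midpoint is the point halfway along the segment.
Move half the horizontal distance: 5 + (3 - 5)/2 = 5 + -2/2 = 4
Move half the vertical distance: 9 + (10 - 9)/2 = 9 + 1/2 = 19/2
Midpoint = (4, 19/2)

(4, 19/2)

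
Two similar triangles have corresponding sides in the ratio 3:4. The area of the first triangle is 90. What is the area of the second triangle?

For similar figures, the area ratio equals the square of the side ratio.
Side ratio (the first triangle to the second triangle) = 3:4, so area ratio = 3^2:4^2 = 9:16.
If the area of the first triangle is 90, then the area of the second triangle = 90 * (16/9) = 160.

160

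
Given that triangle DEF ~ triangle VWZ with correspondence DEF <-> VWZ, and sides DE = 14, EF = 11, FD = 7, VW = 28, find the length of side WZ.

Since the triangles are similar, the ratio of corresponding sides is constant.
Scale factor k = VW / DE = 28 / 14 = 2
WZ = k * EF = 2 * 11 = 22

22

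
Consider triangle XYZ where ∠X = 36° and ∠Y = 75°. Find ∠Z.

The interior angles sum to 180°: angle Z = 180 - 36 - 75 = 69°.
The triangle is acute (angles 36°, 75°, 69°).

69 degrees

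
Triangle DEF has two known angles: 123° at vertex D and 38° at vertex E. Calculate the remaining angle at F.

angle F = 180 - 123 - 38 = 19 degrees.

19 degrees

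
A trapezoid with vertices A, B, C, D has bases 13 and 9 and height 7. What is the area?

Area = (13 + 9) * 7 / 2 = 154 / 2 = 77

77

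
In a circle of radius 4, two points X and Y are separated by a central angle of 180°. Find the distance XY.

Drop a perpendicular from the center to the chord, bisecting both the chord and the central angle.
Each half-chord = r sin(θ/2) = 4 sin(90°).
The full chord = 2 × 4 × sin(90°) = 8.

8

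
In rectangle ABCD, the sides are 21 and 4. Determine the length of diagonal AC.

Using the Pythagorean theorem:
d² = 21² + 4² = 441 + 16 = 457
d = sqrt(457)

sqrt(457)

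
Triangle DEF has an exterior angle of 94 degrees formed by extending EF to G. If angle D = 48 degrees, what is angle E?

By the exterior angle theorem: exterior angle = sum of remote interior angles.
94 = 48 + angle E
angle E = 94 - 48 = 46 degrees

46 degrees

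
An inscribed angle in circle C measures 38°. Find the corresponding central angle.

Central angle = 2 × 38° = 76° (inscribed angle theorem).

76°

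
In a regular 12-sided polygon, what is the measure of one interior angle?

Each interior angle of a regular n-gon is (n - 2) * 180 / n.
For n = 12: (12 - 2) * 180 / 12 = 1800/12 = 150 degrees.

150 degrees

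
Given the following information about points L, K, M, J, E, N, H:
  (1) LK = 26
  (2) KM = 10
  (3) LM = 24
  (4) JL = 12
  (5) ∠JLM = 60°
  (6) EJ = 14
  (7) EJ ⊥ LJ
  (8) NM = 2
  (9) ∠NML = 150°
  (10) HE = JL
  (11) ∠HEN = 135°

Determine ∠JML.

Step 1: By the law of cosines on triangle MLJ: MJ² = 24² + 12² − 2·24·12·cos(60°) = 432, so MJ = 12·√3.
Step 2: By the inverse law of cosines on triangle JML: cos(∠JML) = ((12·√3)² + 24² − 12²) / (2·12·√3·24) = 864/997.66 = 0.866, so ∠JML = 30°.

Therefore, the measure of angle ∠JML = 30°.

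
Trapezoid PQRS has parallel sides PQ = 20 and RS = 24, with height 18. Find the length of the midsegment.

midsegment = (20 + 24) / 2 = 44 / 2 = 22

22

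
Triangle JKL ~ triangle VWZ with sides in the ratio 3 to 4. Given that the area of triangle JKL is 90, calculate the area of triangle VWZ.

The ratio of areas of similar triangles = (side ratio)^2.
Side ratio = 3:4, so area ratio = 9:16.
Area of VWZ / Area of JKL = 16/9
Area of VWZ = 90 * 16/9 = 160

160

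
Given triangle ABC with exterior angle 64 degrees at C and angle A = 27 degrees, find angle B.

angle B = 64 - 27 = 37 degrees (exterior angle theorem).

37 degrees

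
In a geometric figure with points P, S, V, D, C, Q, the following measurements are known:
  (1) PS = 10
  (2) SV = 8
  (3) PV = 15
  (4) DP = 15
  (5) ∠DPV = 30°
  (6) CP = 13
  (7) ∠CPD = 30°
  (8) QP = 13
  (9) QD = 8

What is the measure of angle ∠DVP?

Step 1: By the law of cosines on triangle VPD: VD² = 15² + 15² − 2·15·15·cos(30°) = 60.29, so VD ≈ 7.76.
Step 2: By the inverse law of cosines on triangle DVP: cos(∠DVP) = (7.76² + 15² − 15²) / (2·7.76·15) = 60.29/232.94 = 0.2588, so ∠DVP = 75°.

Therefore, the measure of angle ∠DVP = 75°.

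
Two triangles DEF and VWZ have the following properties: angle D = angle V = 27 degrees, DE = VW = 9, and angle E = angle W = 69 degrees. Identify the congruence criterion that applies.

The given information provides:
angle D = angle V = 27 degrees, DE = VW = 9, and angle E = angle W = 69 degrees
This matches the ASA congruence theorem.
Two pairs of corresponding angles and the included side are equal (Angle-Side-Angle).

ASA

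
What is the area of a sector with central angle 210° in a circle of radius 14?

The full circle has area πr² = π(14)² = 196*pi.
The sector covers 210° out of 360°, a fraction of 7/12.
Sector area = 196*pi × 7/12 = 343*pi/3.

343*pi/3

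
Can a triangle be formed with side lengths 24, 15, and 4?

No.
The triangle inequality is violated: 15 + 4 = 19 ≤ 24.
These lengths cannot form a triangle.

No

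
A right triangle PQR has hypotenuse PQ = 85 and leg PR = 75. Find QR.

Rearranging the Pythagorean theorem to solve for the unknown leg:
leg^2 = hypotenuse^2 - known_leg^2 = 7225 - 5625 = 1600
leg = sqrt(1600) = 40.

40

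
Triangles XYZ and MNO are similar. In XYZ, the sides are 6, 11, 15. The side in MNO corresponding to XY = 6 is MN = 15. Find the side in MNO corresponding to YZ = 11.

Since the triangles are similar, the ratio of corresponding sides is constant.
Scale factor k = MN / XY = 15 / 6 = 5/2
NO = k * YZ = 5/2 * 11 = 55/2

55/2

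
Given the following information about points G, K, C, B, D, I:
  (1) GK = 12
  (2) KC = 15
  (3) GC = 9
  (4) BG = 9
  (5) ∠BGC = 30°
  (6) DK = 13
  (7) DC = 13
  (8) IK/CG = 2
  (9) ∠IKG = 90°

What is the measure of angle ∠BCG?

Step 1: By the law of cosines on triangle CGB: CB² = 9² + 9² − 2·9·9·cos(30°) = 21.7, so CB ≈ 4.66.
Step 2: By the inverse law of cosines on triangle BCG: cos(∠BCG) = (4.66² + 9² − 9²) / (2·4.66·9) = 21.7/83.86 = 0.2588, so ∠BCG = 75°.

Therefore, the measure of angle ∠BCG = 75°.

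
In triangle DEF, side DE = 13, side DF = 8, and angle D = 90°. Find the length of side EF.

Since angle D = 90°, this is a right triangle and the law of cosines reduces to the Pythagorean theorem.
EF^2 = 13^2 + 8^2 = 233
EF = sqrt(233)

sqrt(233)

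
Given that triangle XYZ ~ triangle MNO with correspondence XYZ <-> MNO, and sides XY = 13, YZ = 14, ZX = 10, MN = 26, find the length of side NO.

Since the triangles are similar, the ratio of corresponding sides is constant.
Scale factor k = MN / XY = 26 / 13 = 2
NO = k * YZ = 2 * 14 = 28

28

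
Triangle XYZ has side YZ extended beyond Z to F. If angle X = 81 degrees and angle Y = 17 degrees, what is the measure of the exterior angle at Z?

By the exterior angle theorem, an exterior angle of a triangle equals the sum of the two remote interior angles.
Exterior angle = angle X + angle Y
Exterior angle = 81 + 17 = 98 degrees

98 degrees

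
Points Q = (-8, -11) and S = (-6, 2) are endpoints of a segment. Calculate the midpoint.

M = ((x₁ + x₂)/2, (y₁ + y₂)/2)
= ((-8 + -6)/2, (-11 + 2)/2)
= (-14/2, -9/2) = (-7, -9/2)

(-7, -9/2)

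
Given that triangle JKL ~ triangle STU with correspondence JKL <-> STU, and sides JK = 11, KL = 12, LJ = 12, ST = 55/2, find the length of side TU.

Since the triangles are similar, the ratio of corresponding sides is constant.
Scale factor k = ST / JK = 55/2 / 11 = 5/2
TU = k * KL = 5/2 * 12 = 30

30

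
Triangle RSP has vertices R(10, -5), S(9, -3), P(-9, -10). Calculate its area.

Shoelace: Area = (1/2)|10(-3--10) + 9(-10--5) + -9(-5--3)| = (1/2)(43) = 43/2

43/2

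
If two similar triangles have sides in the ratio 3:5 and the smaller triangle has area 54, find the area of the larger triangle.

Area ratio = (3/5)^2 = 9/25. Area of the larger triangle = 54 * 25/9 = 150.

150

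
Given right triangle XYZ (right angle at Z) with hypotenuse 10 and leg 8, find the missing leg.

YZ = sqrt(10^2 - 8^2) = sqrt(36) = 6

6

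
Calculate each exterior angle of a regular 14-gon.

Each exterior angle of a regular n-gon is 360 / n.
For n = 14: 360 / 14 = 180/7 degrees.

180/7 degrees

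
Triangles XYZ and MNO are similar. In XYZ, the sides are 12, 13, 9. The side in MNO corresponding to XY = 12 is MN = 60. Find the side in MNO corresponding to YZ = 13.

k = 60/12 = 5. NO = 5 * 13 = 65.

65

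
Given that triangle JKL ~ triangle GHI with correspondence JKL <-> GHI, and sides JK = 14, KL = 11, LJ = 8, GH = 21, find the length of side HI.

Since the triangles are similar, the ratio of corresponding sides is constant.
Scale factor k = GH / JK = 21 / 14 = 3/2
HI = k * KL = 3/2 * 11 = 33/2

33/2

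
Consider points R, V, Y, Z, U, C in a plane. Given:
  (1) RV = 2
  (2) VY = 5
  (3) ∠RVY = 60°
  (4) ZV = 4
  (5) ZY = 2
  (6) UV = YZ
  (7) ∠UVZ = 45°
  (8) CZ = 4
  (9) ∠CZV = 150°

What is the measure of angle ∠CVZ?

Step 1: By the law of cosines on triangle VZC: VC² = 4² + 4² − 2·4·4·cos(150°) = 59.71, so VC ≈ 7.73.
Step 2: By the inverse law of cosines on triangle CVZ: cos(∠CVZ) = (7.73² + 4² − 4²) / (2·7.73·4) = 59.71/61.82 = 0.9659, so ∠CVZ = 15°.

Therefore, the measure of angle ∠CVZ = 15°.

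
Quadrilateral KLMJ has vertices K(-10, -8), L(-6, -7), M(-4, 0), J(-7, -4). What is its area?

Shoelace: sum of cross terms = 26, Area = (1/2)|26| = 13

13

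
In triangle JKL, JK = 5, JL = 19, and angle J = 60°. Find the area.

Area = (1/2) * JK * JL * sin(J)
Area = (1/2) * 5 * 19 * sin(60°)
Area = (1/2) * 5 * 19 * sqrt(3)/2
Area = 95*sqrt(3)/4

95*sqrt(3)/4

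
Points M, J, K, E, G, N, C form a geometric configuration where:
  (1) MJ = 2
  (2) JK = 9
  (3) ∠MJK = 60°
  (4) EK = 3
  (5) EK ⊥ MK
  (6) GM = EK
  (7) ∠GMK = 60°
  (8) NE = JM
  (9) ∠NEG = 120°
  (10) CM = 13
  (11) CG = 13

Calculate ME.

Step 1: By the law of cosines on triangle KJM: KM² = 9² + 2² − 2·9·2·cos(60°) = 67, so KM = √67.
Step 2: By the law of cosines on triangle MKE: ME² = √67² + 3² − 2·√67·3·cos(90°) = 76, so ME = 2·√19.

Therefore, the length of ME = 2·√19.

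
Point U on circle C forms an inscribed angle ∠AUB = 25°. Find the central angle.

The inscribed angle theorem states that a central angle is always twice any inscribed angle that subtends the same arc.
Since the inscribed angle is 25°, the central angle = 2 × 25° = 50°.

50°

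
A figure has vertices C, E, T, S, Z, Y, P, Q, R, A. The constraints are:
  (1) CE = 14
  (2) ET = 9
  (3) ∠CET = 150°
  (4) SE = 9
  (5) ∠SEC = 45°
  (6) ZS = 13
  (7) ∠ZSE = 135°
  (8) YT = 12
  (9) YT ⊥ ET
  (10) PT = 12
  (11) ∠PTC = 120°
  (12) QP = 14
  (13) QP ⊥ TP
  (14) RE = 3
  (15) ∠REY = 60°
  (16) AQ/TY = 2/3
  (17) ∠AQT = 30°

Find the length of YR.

Step 1: By the law of cosines on triangle ETY: EY² = 9² + 12² − 2·9·12·cos(90°) = 225, so EY = 15.
Step 2: By the law of cosines on triangle YER: YR² = 15² + 3² − 2·15·3·cos(60°) = 189, so YR = 3·√21.

Therefore, the length of YR = 3·√21.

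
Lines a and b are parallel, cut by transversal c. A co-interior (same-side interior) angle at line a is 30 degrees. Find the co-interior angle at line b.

Co-interior (same-side interior) angles are between the parallel lines on the same side of the transversal.
Unlike corresponding or alternate interior angles, they are supplementary rather than equal.
So the angle = 180 - 30 = 150 degrees.

150 degrees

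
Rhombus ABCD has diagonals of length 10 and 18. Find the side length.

The diagonals of a rhombus bisect each other at right angles.
Half-diagonals: 10/2 = 5 and 18/2 = 9
side = sqrt(5^2 + 9^2)
side = sqrt(25 + 81)
side = sqrt(106)

sqrt(106)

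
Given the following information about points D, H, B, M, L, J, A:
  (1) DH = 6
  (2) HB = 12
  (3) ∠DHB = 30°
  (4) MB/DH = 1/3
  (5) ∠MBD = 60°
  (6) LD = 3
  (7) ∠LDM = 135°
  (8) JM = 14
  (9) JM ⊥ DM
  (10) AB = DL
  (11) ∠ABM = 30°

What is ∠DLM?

From the given relations: MB = 1/3·DH = 1/3·6 = 2.
Step 1: By the law of cosines on triangle BHD: BD² = 12² + 6² − 2·12·6·cos(30°) = 55.29, so BD ≈ 7.44.
Step 2: By the law of cosines on triangle DBM: DM² = 7.44² + 2² − 2·7.44·2·cos(60°) = 44.42, so DM ≈ 6.66.
Step 3: By the law of cosines on triangle LDM: LM² = 3² + 6.66² − 2·3·6.66·cos(135°) = 81.7, so LM ≈ 9.04.
Step 4: By the inverse law of cosines on triangle DLM: cos(∠DLM) = (3² + 9.04² − 6.66²) / (2·3·9.04) = 46.28/54.23 = 0.8533, so ∠DLM = 31.43°.

Therefore, the measure of angle ∠DLM = 31.43°.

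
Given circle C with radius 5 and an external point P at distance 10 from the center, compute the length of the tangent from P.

tangent = √(d² - r²) = √(10² - 5²) = √(100 - 25) = √75 = 5*sqrt(3)

5*sqrt(3)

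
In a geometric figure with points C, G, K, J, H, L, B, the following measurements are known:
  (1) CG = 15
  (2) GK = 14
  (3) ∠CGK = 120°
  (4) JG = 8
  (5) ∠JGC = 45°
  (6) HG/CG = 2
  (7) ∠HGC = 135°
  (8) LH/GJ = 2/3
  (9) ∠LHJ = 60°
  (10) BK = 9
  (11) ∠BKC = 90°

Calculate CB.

Step 1: By the law of cosines on triangle CGK: CK² = 15² + 14² − 2·15·14·cos(120°) = 631, so CK ≈ 25.12.
Step 2: By the law of cosines on triangle CKB: CB² = 25.12² + 9² − 2·25.12·9·cos(90°) = 712, so CB = 2·√178.

Therefore, the length of CB = 2·√178.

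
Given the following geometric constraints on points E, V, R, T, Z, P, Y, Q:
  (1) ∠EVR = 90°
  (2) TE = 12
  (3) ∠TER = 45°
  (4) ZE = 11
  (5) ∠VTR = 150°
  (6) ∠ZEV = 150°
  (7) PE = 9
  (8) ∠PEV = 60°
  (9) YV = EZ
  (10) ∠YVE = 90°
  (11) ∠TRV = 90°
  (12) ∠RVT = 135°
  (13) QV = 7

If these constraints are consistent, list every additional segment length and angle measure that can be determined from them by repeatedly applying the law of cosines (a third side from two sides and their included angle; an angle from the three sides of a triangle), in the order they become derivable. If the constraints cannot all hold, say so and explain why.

These constraints are not satisfiable: (5), (11) and (12) are the three interior angles of triangle VTR, which must sum to 180°, but 150° + 90° + 135° = 375°. No planar figure meets all of them, so nothing further can be derived.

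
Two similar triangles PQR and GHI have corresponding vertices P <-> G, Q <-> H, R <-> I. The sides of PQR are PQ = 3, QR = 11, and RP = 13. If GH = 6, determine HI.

Since the triangles are similar, the ratio of corresponding sides is constant.
Scale factor k = GH / PQ = 6 / 3 = 2
HI = k * QR = 2 * 11 = 22

22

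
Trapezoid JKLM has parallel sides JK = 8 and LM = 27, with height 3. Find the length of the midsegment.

midsegment = (8 + 27) / 2 = 35 / 2 = 35/2

35/2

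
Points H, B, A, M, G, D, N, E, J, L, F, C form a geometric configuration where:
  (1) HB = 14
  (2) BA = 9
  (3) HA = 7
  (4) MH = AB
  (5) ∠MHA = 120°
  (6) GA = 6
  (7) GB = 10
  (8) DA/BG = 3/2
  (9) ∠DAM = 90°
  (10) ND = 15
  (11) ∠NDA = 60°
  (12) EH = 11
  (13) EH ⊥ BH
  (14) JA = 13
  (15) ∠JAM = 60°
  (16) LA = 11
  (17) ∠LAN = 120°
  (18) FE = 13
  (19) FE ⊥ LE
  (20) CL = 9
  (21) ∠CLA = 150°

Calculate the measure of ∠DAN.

From the given relations: DA = 3/2·BG = 3/2·10 = 15.
Step 1: By the law of cosines on triangle ADN: AN² = 15² + 15² − 2·15·15·cos(60°) = 225, so AN = 15.
Step 2: By the inverse law of cosines on triangle DAN: cos(∠DAN) = (15² + 15² − 15²) / (2·15·15) = 225/450 = 0.5, so ∠DAN = 60°.

Therefore, the measure of angle ∠DAN = 60°.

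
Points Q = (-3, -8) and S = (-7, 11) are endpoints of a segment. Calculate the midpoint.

M = ((x₁ + x₂)/2, (y₁ + y₂)/2)
= ((-3 + -7)/2, (-8 + 11)/2)
= (-10/2, 3/2) = (-5, 3/2)

(-5, 3/2)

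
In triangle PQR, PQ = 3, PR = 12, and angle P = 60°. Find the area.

When two sides and the included angle are known, the area formula is (1/2)ab sin(C).
The height from one side to the opposite vertex is 12 sin(60°) = 6*sqrt(3).
Area = (1/2) * 3 * 6*sqrt(3) = 9*sqrt(3).

9*sqrt(3)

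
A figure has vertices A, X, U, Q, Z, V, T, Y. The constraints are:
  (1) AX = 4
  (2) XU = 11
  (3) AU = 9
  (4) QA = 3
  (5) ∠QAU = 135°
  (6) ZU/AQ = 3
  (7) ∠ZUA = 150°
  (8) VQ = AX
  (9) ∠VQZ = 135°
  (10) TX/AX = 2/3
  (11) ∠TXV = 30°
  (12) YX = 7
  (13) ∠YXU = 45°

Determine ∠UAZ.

From the given relations: ZU = 3·AQ = 3·3 = 9.
Step 1: By the law of cosines on triangle AUZ: AZ² = 9² + 9² − 2·9·9·cos(150°) = 302.3, so AZ ≈ 17.39.
Step 2: By the inverse law of cosines on triangle UAZ: cos(∠UAZ) = (9² + 17.39² − 9²) / (2·9·17.39) = 302.3/312.96 = 0.9659, so ∠UAZ = 15°.

Therefore, the measure of angle ∠UAZ = 15°.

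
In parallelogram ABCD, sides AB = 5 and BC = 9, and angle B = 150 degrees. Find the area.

The area of a parallelogram equals the product of two adjacent sides times the sine of the included angle.
This is because the height equals 9 * sin(150°) = 9/2.
Area = 5 * 9/2 = 45/2

45/2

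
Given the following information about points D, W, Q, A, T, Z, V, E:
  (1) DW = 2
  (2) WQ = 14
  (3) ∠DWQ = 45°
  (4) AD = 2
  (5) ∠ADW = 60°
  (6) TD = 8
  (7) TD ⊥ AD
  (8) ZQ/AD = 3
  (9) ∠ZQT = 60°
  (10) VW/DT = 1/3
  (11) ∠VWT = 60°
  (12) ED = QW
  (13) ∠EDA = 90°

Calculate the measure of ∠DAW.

Step 1: By the law of cosines on triangle ADW: AW² = 2² + 2² − 2·2·2·cos(60°) = 4, so AW = 2.
Step 2: By the inverse law of cosines on triangle DAW: cos(∠DAW) = (2² + 2² − 2²) / (2·2·2) = 4/8 = 0.5, so ∠DAW = 60°.

Therefore, the measure of angle ∠DAW = 60°.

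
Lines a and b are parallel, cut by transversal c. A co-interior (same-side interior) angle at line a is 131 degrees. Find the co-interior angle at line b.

Co-interior angles sum to 180: 180 - 131 = 49 degrees.

49 degrees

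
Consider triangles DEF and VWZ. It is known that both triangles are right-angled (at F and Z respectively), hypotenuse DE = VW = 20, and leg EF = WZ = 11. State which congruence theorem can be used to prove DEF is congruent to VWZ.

The given information matches HL: The hypotenuse and one leg of two right triangles are equal (Hypotenuse-Leg).

HL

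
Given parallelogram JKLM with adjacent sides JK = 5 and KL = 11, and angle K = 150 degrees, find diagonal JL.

Law of cosines: d^2 = 5^2 + 11^2 - 2(5)(11)cos(150°) = 55*sqrt(3) + 146, so d = sqrt(55*sqrt(3) + 146).

sqrt(55*sqrt(3) + 146)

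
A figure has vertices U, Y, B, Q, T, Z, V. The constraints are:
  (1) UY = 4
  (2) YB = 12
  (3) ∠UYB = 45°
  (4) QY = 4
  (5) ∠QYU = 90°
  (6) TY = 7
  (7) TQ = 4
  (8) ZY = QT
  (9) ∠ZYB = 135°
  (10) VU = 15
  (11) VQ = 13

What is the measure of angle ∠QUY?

Step 1: By the law of cosines on triangle UYQ: UQ² = 4² + 4² − 2·4·4·cos(90°) = 32, so UQ = 4·√2.
Step 2: By the inverse law of cosines on triangle QUY: cos(∠QUY) = ((4·√2)² + 4² − 4²) / (2·4·√2·4) = 32/45.25 = 0.7071, so ∠QUY = 45°.

Therefore, the measure of angle ∠QUY = 45°.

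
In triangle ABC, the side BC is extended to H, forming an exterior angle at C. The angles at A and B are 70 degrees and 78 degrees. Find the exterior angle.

The interior angle at C is 180 - 70 - 78 = 32 degrees.
The exterior angle and interior angle at C are supplementary:
Exterior angle = 180 - 32 = 148 degrees.

148 degrees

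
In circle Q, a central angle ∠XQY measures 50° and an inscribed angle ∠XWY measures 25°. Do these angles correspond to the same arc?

By the inscribed angle theorem, if both angles subtend the same arc, the inscribed angle must be half the central angle.
Half of 50° = 25°, which equals the given inscribed angle of 25°.
Therefore, yes, they correspond to the same arc.

Yes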